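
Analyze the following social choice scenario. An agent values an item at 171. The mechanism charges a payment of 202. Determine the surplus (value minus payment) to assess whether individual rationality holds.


Step 1: Surplus = value - payment = 171 - 202 = -31
Step 2: IR is violated (surplus < 0)

-31


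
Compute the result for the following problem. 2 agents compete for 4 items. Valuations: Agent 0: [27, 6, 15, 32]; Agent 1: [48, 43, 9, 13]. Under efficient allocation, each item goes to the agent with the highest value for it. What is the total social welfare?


Step 1: For each item, find the maximum value among all agents.
Step 2: Item 0 -> Agent 1 (value 48)
Step 3: Item 1 -> Agent 1 (value 43)
Step 4: Item 2 -> Agent 0 (value 15)
Step 5: Item 3 -> Agent 0 (value 32)
Step 6: Total welfare = 48 + 43 + 15 + 32 = 138

138


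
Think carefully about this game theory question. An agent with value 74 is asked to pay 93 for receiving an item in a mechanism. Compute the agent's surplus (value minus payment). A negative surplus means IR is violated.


Step 1: Surplus = value - payment = 74 - 93 = -19
Step 2: IR is violated (surplus < 0)

-19


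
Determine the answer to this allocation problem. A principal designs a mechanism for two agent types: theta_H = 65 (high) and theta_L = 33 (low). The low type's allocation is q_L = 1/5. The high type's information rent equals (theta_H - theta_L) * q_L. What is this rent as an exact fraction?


Step 1: theta_H - theta_L = 65 - 33 = 32
Step 2: Information rent = (theta_H - theta_L) * q_L
Step 3: = 32 * 1/5
Step 4: = 32/5

32/5


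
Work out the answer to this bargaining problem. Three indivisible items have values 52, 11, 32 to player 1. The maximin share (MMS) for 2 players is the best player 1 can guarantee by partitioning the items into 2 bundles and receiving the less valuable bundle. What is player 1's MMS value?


Step 1: Item values = 52, 11, 32
Step 2: Enumerate all 2-bundle partitions and take the smaller bundle:
  Partition 1: {52} vs {11,32} -> bundles 52, 43; min = 43
  Partition 2: {11} vs {52,32} -> bundles 11, 84; min = 11
  Partition 3: {32} vs {52,11} -> bundles 32, 63; min = 32
Step 3: MMS = max(43, 11, 32) = 43

43


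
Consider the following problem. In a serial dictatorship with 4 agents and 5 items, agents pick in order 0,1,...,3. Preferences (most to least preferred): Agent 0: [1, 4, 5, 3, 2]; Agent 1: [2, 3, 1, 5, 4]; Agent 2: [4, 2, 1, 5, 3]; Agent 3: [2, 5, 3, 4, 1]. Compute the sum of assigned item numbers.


Step 1: Agent 0 picks item 1
Step 2: Agent 1 picks item 2
Step 3: Agent 2 picks item 4
Step 4: Agent 3 picks item 5
Step 5: Sum = 1 + 2 + 4 + 5 = 12

12


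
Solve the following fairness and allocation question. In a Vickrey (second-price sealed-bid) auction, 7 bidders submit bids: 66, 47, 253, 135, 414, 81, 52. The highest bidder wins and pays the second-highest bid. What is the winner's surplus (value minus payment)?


Step 1: Sort bids in descending order: 414, 253, 135, 81, 66, 52, 47
Step 2: The winning bid is the highest: 414
Step 3: The payment equals the second-highest bid: 253
Step 4: Surplus = winner's bid - payment = 414 - 253 = 161

161


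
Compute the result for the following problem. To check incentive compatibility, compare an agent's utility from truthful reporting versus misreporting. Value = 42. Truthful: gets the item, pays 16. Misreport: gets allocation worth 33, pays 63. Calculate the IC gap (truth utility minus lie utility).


Step 1: U(truth) = value - payment = 42 - 16 = 26
Step 2: U(lie) = allocation - payment = 33 - 63 = -30
Step 3: IC gap = 26 - (-30) = 56

56


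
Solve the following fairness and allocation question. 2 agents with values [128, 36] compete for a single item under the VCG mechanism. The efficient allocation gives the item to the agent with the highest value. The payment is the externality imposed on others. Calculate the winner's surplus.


Step 1: The winner is the agent with the highest value: agent 0 with value 128
Step 2: Values of other agents: [36]
Step 3: VCG payment = max of others' values = 36
Step 4: Surplus = 128 - 36 = 92

92


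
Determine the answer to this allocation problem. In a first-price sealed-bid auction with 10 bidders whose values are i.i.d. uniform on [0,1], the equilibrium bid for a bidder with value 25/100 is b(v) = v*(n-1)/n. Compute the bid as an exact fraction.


Step 1: The symmetric BNE bidding function is b(v) = v * (n-1) / n
Step 2: Substitute v = 1/4 and n = 10
Step 3: b = 1/4 * 9/10
Step 4: b = 9/40

9/40


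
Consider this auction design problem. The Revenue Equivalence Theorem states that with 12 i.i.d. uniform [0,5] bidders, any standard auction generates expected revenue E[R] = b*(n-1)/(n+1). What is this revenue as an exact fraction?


Step 1: By Revenue Equivalence, expected revenue = b*(n-1)/(n+1)
Step 2: Substituting n = 12, b = 5
Step 3: Revenue = 5*(12-1)/(12+1) = 5*11/13
Step 4: Revenue = 55/13

55/13


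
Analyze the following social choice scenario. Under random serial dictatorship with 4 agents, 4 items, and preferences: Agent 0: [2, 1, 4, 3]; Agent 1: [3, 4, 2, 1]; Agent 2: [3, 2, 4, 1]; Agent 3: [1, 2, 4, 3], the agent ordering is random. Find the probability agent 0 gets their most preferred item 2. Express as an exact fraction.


Step 1: Agent 0 wants item 2
Step 2: There are 24 possible orderings of agents
Step 3: In 20 orderings, agent 0 gets item 2
Step 4: Probability = 20/24 = 5/6

5/6


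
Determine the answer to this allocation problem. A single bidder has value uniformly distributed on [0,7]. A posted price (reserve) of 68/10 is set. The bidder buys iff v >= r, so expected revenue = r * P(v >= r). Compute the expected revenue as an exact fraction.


Step 1: Posted price r = 34/5, value support [0,7]
Step 2: P(v >= r) = (7 - 34/5)/7 = 1/35
Step 3: Expected revenue = r * P(v >= r) = 34/5 * 1/35
Step 4: Revenue = 34/175

34/175


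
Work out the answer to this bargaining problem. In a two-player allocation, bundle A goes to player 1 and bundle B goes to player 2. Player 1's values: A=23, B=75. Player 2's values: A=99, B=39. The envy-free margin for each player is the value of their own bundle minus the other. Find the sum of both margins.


Step 1: Player 1's margin = v1(A) - v1(B) = 23 - 75 = -52
Step 2: Player 2's margin = v2(B) - v2(A) = 39 - 99 = -60
Step 3: Total margin = -52 + -60 = -112

-112


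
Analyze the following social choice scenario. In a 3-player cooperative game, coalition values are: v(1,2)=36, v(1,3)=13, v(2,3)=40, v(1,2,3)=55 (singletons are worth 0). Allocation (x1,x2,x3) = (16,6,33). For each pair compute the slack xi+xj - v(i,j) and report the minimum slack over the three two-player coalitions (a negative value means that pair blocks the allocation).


Step 1: Slack for coalition (1,2): x1+x2 - v12 = 22 - 36 = -14
Step 2: Slack for coalition (1,3): x1+x3 - v13 = 49 - 13 = 36
Step 3: Slack for coalition (2,3): x2+x3 - v23 = 39 - 40 = -1
Step 4: Minimum slack = min(-14, 36, -1) = -14, attained by (1,2); coalition (1,2) can block (slack < 0), so the allocation is not in the core

-14


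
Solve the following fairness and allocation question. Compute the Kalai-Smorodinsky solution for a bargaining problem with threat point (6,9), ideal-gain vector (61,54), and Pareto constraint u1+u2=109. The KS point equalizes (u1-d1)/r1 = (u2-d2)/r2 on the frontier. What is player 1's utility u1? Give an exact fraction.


Step 1: At the KS point, (u1-d1)/r1 = (u2-d2)/r2 = t and u1+u2 = 109
Step 2: u1 = d1 + r1*t and u2 = d2 + r2*t, so (d1 + r1*t) + (d2 + r2*t) = 109
Step 3: t = (109 - 6 - 9)/(61 + 54) = 94/115
Step 4: u1 = d1 + r1*t = 6 + 61 * 94/115 = 6424/115
Step 5: (Check: u2 = d2 + r2*t = 6111/115; u1+u2 = 6424/115 + 6111/115 = 109, on the frontier.)

6424/115


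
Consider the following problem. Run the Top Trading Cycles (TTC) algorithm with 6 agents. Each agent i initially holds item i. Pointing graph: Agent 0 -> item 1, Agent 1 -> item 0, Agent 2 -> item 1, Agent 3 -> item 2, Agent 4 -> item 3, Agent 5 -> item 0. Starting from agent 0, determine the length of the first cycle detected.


Step 1: Trace the pointer graph from agent 0: 0 -> 1 -> 0
Step 2: A cycle is detected when we revisit agent 0
Step 3: The cycle is: 0 -> 1 -> 0
Step 4: Cycle length = 2

2


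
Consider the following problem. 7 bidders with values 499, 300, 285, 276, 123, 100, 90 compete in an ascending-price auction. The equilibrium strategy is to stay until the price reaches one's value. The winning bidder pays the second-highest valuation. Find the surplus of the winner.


Step 1: Identify the highest value: 499
Step 2: Identify the second-highest value: 300
Step 3: The final price = second-highest value = 300
Step 4: Surplus = 499 - 300 = 199

199


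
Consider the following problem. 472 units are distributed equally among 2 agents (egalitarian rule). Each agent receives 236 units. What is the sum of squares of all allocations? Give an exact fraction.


Step 1: Each agent's share = 472/2 = 236
Step 2: Square of each share = (236)^2 = 55696
Step 3: Sum of squares = 2 * 55696 = 111392

111392


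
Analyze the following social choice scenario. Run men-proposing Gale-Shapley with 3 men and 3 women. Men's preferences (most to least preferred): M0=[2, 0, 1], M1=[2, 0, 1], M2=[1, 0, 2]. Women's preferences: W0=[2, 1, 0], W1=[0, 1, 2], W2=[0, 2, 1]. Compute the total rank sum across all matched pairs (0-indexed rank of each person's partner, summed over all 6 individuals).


Step 1: Run Gale-Shapley (men propose, women hold best offer):
  M0 proposes to W2; she accepts
  M1 proposes to W2; rejected
  M1 proposes to W0; she accepts
  M2 proposes to W1; she accepts
Step 2: Final matching: W0-M1, W1-M2, W2-M0
Step 3: 0-indexed ranks (man's rank of his match, then woman's): 1 + 1 + 0 + 2 + 0 + 0
Step 4: Total rank sum = 4

4


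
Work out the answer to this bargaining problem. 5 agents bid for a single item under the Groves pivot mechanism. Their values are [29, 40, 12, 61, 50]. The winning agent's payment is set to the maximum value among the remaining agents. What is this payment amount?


Step 1: The efficient winner is agent 3 with value 61
Step 2: Other agents' values: [29, 40, 12, 50]
Step 3: Pivot payment = max(others) = 50
Step 4: The winner pays 50

50


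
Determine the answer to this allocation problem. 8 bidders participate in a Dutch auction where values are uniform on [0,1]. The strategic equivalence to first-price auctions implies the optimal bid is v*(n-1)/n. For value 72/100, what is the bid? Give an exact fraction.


Step 1: Dutch auctions are strategically equivalent to first-price auctions
Step 2: The equilibrium bid is b(v) = v*(n-1)/n
Step 3: b = 18/25 * 7/8
Step 4: b = 63/100

63/100


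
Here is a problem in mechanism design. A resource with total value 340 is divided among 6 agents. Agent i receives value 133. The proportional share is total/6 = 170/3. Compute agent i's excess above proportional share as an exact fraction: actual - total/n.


Step 1: Proportional share = 340/6 = 170/3
Step 2: Agent's actual allocation = 133
Step 3: Excess = 133 - 170/3 = 229/3

229/3


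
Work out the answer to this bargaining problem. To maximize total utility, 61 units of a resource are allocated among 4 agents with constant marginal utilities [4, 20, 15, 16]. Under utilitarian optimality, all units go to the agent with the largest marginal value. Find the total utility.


Step 1: The marginal utilities are [4, 20, 15, 16]
Step 2: The highest marginal utility is 20
Step 3: All 61 units go to that agent
Step 4: Total utility = 20 * 61 = 1220

1220


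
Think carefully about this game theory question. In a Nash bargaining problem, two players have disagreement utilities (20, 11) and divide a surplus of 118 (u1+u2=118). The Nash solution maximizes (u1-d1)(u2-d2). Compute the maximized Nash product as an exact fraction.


Step 1: The Nash solution splits surplus symmetrically above the disagreement point
Step 2: u1 = (total + d1 - d2)/2 = (118 + 20 - 11)/2 = 127/2
Step 3: u2 = (total - d1 + d2)/2 = (118 - 20 + 11)/2 = 109/2
Step 4: Nash product = (127/2 - 20) * (109/2 - 11)
Step 5: = 87/2 * 87/2 = 7569/4

7569/4


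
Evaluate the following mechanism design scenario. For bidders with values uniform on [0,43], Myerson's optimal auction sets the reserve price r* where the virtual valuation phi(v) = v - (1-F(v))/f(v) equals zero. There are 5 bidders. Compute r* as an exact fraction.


Step 1: For U[0,43], F(v) = v/43 and f(v) = 1/43
Step 2: phi(v) = v - (1 - v/43)/(1/43) = v - (43 - v) = 2v - 43
Step 3: Set phi(r*) = 0: 2r* - 43 = 0
Step 4: r* = 43/2 (the number of bidders n = 5 does not enter)

43/2


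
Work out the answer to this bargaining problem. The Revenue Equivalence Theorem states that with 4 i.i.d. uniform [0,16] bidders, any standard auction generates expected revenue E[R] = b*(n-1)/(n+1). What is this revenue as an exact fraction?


Step 1: By Revenue Equivalence, expected revenue = b*(n-1)/(n+1)
Step 2: Substituting n = 4, b = 16
Step 3: Revenue = 16*(4-1)/(4+1) = 16*3/5
Step 4: Revenue = 48/5

48/5


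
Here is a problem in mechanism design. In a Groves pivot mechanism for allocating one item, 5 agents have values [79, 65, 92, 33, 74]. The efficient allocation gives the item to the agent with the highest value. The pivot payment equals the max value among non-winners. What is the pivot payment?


Step 1: The efficient winner is agent 2 with value 92
Step 2: Other agents' values: [79, 65, 33, 74]
Step 3: Pivot payment = max(others) = 79
Step 4: The winner pays 79

79


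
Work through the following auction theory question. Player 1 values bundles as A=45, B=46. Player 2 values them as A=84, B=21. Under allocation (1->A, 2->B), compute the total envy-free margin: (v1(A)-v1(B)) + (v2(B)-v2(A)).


Step 1: Player 1's margin = v1(A) - v1(B) = 45 - 46 = -1
Step 2: Player 2's margin = v2(B) - v2(A) = 21 - 84 = -63
Step 3: Total margin = -1 + -63 = -64

-64


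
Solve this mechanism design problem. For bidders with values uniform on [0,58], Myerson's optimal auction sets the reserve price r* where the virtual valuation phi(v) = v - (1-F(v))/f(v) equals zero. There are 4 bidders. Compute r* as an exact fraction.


Step 1: For U[0,58], F(v) = v/58 and f(v) = 1/58
Step 2: phi(v) = v - (1 - v/58)/(1/58) = v - (58 - v) = 2v - 58
Step 3: Set phi(r*) = 0: 2r* - 58 = 0
Step 4: r* = 58/2 = 29 (the number of bidders n = 4 does not enter)

29


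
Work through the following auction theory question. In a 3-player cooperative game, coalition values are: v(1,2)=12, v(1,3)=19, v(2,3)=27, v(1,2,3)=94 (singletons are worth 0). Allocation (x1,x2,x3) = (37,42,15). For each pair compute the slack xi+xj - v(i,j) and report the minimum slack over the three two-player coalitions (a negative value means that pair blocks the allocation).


Step 1: Slack for coalition (1,2): x1+x2 - v12 = 79 - 12 = 67
Step 2: Slack for coalition (1,3): x1+x3 - v13 = 52 - 19 = 33
Step 3: Slack for coalition (2,3): x2+x3 - v23 = 57 - 27 = 30
Step 4: Minimum slack = min(67, 33, 30) = 30, attained by (2,3); no pair can gain by deviating, so the allocation is in the core

30


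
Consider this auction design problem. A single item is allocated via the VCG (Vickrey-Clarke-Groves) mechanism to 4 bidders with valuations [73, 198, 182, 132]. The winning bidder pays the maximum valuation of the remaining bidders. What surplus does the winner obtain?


Step 1: The winner is the agent with the highest value: agent 1 with value 198
Step 2: Values of other agents: [73, 182, 132]
Step 3: VCG payment = max of others' values = 182
Step 4: Surplus = 198 - 182 = 16

16


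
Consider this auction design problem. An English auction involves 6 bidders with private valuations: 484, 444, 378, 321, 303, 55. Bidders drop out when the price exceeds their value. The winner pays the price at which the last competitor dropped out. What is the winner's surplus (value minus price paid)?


Step 1: Identify the highest value: 484
Step 2: Identify the second-highest value: 444
Step 3: The final price = second-highest value = 444
Step 4: Surplus = 484 - 444 = 40

40


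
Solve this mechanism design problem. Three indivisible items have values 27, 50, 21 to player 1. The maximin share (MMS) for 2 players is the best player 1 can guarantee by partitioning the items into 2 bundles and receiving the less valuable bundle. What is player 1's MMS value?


Step 1: Item values = 27, 50, 21
Step 2: Enumerate all 2-bundle partitions and take the smaller bundle:
  Partition 1: {27} vs {50,21} -> bundles 27, 71; min = 27
  Partition 2: {50} vs {27,21} -> bundles 50, 48; min = 48
  Partition 3: {21} vs {27,50} -> bundles 21, 77; min = 21
Step 3: MMS = max(27, 48, 21) = 48

48


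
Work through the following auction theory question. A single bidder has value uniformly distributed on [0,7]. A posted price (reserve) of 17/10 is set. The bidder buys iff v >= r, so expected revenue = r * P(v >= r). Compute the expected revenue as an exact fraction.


Step 1: Posted price r = 17/10, value support [0,7]
Step 2: P(v >= r) = (7 - 17/10)/7 = 53/70
Step 3: Expected revenue = r * P(v >= r) = 17/10 * 53/70
Step 4: Revenue = 901/700

901/700


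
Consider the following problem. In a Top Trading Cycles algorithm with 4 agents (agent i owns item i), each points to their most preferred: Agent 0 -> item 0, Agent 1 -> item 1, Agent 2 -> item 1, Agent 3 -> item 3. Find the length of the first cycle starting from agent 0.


Step 1: Trace the pointer graph from agent 0: 0 -> 0
Step 2: A cycle is detected when we revisit agent 0
Step 3: The cycle is: 0 -> 0
Step 4: Cycle length = 1

1


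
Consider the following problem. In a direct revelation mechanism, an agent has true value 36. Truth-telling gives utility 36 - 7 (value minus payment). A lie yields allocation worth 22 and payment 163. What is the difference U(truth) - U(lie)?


Step 1: U(truth) = value - payment = 36 - 7 = 29
Step 2: U(lie) = allocation - payment = 22 - 163 = -141
Step 3: IC gap = 29 - (-141) = 170

170


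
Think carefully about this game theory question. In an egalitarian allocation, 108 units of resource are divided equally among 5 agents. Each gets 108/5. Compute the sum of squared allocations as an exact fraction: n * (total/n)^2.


Step 1: Each agent's share = 108/5
Step 2: Square of each share = (108/5)^2 = 11664/25
Step 3: Sum of squares = 5 * 11664/25 = 11664/5

11664/5


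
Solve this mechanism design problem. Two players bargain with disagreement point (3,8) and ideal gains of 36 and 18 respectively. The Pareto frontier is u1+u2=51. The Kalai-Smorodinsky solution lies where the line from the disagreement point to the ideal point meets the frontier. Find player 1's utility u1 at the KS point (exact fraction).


Step 1: At the KS point, (u1-d1)/r1 = (u2-d2)/r2 = t and u1+u2 = 51
Step 2: u1 = d1 + r1*t and u2 = d2 + r2*t, so (d1 + r1*t) + (d2 + r2*t) = 51
Step 3: t = (51 - 3 - 8)/(36 + 18) = 40/54 = 20/27
Step 4: u1 = d1 + r1*t = 3 + 36 * 20/27 = 89/3
Step 5: (Check: u2 = d2 + r2*t = 64/3; u1+u2 = 89/3 + 64/3 = 51, on the frontier.)

89/3


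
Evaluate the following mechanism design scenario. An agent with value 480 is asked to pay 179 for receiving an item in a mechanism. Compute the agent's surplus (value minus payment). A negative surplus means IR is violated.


Step 1: Surplus = value - payment = 480 - 179 = 301
Step 2: IR is satisfied (surplus >= 0)

301


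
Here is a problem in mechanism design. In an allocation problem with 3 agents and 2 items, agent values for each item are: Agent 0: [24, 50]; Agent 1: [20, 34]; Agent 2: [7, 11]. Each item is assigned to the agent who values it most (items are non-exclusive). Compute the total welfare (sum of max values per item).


Step 1: For each item, find the maximum value among all agents.
Step 2: Item 0 -> Agent 0 (value 24)
Step 3: Item 1 -> Agent 0 (value 50)
Step 4: Total welfare = 24 + 50 = 74

74


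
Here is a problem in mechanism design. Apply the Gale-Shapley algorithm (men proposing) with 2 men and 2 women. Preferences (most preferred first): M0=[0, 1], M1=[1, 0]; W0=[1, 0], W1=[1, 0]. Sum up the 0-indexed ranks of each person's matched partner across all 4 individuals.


Step 1: Run Gale-Shapley (men propose, women hold best offer):
  M0 proposes to W0; she accepts
  M1 proposes to W1; she accepts
Step 2: Final matching: W0-M0, W1-M1
Step 3: 0-indexed ranks (man's rank of his match, then woman's): 0 + 1 + 0 + 0
Step 4: Total rank sum = 1

1


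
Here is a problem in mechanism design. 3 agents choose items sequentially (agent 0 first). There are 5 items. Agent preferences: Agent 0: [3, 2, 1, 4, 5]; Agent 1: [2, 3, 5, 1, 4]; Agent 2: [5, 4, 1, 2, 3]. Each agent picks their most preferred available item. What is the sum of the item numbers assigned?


Step 1: Agent 0 picks item 3
Step 2: Agent 1 picks item 2
Step 3: Agent 2 picks item 5
Step 4: Sum = 3 + 2 + 5 = 10

10


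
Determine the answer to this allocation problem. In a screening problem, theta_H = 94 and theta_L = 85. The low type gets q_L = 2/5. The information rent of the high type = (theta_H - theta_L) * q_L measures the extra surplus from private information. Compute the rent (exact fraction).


Step 1: theta_H - theta_L = 94 - 85 = 9
Step 2: Information rent = (theta_H - theta_L) * q_L
Step 3: = 9 * 2/5
Step 4: = 18/5

18/5


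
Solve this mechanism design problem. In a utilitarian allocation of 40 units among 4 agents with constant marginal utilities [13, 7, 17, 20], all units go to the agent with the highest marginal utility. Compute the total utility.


Step 1: The marginal utilities are [13, 7, 17, 20]
Step 2: The highest marginal utility is 20
Step 3: All 40 units go to that agent
Step 4: Total utility = 20 * 40 = 800

800


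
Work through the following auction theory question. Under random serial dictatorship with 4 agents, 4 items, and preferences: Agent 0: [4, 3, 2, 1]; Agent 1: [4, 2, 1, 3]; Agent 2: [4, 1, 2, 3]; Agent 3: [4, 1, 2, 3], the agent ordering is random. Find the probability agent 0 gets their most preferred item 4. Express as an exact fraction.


Step 1: Agent 0 wants item 4
Step 2: There are 24 possible orderings of agents
Step 3: In 6 orderings, agent 0 gets item 4
Step 4: Probability = 6/24 = 1/4

1/4


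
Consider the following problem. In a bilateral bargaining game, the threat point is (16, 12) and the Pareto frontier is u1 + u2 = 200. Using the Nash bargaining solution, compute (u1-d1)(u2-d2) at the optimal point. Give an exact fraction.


Step 1: The Nash solution splits surplus symmetrically above the disagreement point
Step 2: u1 = (total + d1 - d2)/2 = (200 + 16 - 12)/2 = 102
Step 3: u2 = (total - d1 + d2)/2 = (200 - 16 + 12)/2 = 98
Step 4: Nash product = (102 - 16) * (98 - 12)
Step 5: = 86 * 86 = 7396

7396


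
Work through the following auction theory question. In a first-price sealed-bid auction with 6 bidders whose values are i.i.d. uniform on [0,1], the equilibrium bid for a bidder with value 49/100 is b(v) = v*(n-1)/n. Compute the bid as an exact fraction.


Step 1: The symmetric BNE bidding function is b(v) = v * (n-1) / n
Step 2: Substitute v = 49/100 and n = 6
Step 3: b = 49/100 * 5/6
Step 4: b = 49/120

49/120


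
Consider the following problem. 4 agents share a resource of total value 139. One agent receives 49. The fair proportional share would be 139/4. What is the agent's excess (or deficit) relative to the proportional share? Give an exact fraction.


Step 1: Proportional share = 139/4
Step 2: Agent's actual allocation = 49
Step 3: Excess = 49 - 139/4 = 57/4

57/4


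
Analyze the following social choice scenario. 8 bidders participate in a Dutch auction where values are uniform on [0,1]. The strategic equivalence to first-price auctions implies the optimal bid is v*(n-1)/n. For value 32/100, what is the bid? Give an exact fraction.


Step 1: Dutch auctions are strategically equivalent to first-price auctions
Step 2: The equilibrium bid is b(v) = v*(n-1)/n
Step 3: b = 8/25 * 7/8
Step 4: b = 7/25

7/25


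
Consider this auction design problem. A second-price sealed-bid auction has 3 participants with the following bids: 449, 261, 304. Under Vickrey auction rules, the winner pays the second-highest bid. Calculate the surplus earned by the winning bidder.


Step 1: Sort bids in descending order: 449, 304, 261
Step 2: The winning bid is the highest: 449
Step 3: The payment equals the second-highest bid: 304
Step 4: Surplus = winner's bid - payment = 449 - 304 = 145

145


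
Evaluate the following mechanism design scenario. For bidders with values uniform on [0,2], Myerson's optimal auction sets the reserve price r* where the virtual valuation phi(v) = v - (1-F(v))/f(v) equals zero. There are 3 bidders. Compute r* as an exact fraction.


Step 1: For U[0,2], F(v) = v/2 and f(v) = 1/2
Step 2: phi(v) = v - (1 - v/2)/(1/2) = v - (2 - v) = 2v - 2
Step 3: Set phi(r*) = 0: 2r* - 2 = 0
Step 4: r* = 2/2 = 1 (the number of bidders n = 3 does not enter)

1


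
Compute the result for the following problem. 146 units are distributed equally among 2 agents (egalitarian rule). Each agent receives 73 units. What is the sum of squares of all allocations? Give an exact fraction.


Step 1: Each agent's share = 146/2 = 73
Step 2: Square of each share = (73)^2 = 5329
Step 3: Sum of squares = 2 * 5329 = 10658

10658


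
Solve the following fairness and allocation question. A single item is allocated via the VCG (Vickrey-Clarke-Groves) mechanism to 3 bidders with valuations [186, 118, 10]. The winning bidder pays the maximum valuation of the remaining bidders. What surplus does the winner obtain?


Step 1: The winner is the agent with the highest value: agent 0 with value 186
Step 2: Values of other agents: [118, 10]
Step 3: VCG payment = max of others' values = 118
Step 4: Surplus = 186 - 118 = 68

68


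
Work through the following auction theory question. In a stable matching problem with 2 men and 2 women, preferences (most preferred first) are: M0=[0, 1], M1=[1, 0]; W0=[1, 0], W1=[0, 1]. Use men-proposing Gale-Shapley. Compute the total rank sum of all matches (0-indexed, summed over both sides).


Step 1: Run Gale-Shapley (men propose, women hold best offer):
  M0 proposes to W0; she accepts
  M1 proposes to W1; she accepts
Step 2: Final matching: W0-M0, W1-M1
Step 3: 0-indexed ranks (man's rank of his match, then woman's): 0 + 1 + 0 + 1
Step 4: Total rank sum = 2

2


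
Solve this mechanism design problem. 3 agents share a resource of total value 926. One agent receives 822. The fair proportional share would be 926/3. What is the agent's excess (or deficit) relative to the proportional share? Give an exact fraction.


Step 1: Proportional share = 926/3
Step 2: Agent's actual allocation = 822
Step 3: Excess = 822 - 926/3 = 1540/3

1540/3


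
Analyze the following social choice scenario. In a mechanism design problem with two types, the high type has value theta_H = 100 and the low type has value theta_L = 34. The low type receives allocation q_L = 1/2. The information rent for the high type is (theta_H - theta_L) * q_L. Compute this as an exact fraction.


Step 1: theta_H - theta_L = 100 - 34 = 66
Step 2: Information rent = (theta_H - theta_L) * q_L
Step 3: = 66 * 1/2
Step 4: = 33

33


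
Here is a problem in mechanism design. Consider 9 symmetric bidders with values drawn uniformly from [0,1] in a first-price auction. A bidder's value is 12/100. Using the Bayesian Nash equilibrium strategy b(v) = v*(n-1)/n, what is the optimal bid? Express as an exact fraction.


Step 1: The symmetric BNE bidding function is b(v) = v * (n-1) / n
Step 2: Substitute v = 3/25 and n = 9
Step 3: b = 3/25 * 8/9
Step 4: b = 8/75

8/75


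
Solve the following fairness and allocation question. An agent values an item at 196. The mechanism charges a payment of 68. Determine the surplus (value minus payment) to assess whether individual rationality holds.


Step 1: Surplus = value - payment = 196 - 68 = 128
Step 2: IR is satisfied (surplus >= 0)

128


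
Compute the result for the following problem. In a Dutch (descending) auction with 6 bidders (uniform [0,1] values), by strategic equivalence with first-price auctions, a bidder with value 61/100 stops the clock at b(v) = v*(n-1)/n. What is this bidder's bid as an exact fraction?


Step 1: Dutch auctions are strategically equivalent to first-price auctions
Step 2: The equilibrium bid is b(v) = v*(n-1)/n
Step 3: b = 61/100 * 5/6
Step 4: b = 61/120

61/120


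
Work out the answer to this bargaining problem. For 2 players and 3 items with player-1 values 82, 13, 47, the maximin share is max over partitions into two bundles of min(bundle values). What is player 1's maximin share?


Step 1: Item values = 82, 13, 47
Step 2: Enumerate all 2-bundle partitions and take the smaller bundle:
  Partition 1: {82} vs {13,47} -> bundles 82, 60; min = 60
  Partition 2: {13} vs {82,47} -> bundles 13, 129; min = 13
  Partition 3: {47} vs {82,13} -> bundles 47, 95; min = 47
Step 3: MMS = max(60, 13, 47) = 60

60


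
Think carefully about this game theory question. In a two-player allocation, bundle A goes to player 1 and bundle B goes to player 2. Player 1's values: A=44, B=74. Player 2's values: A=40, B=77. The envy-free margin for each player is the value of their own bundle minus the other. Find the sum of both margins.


Step 1: Player 1's margin = v1(A) - v1(B) = 44 - 74 = -30
Step 2: Player 2's margin = v2(B) - v2(A) = 77 - 40 = 37
Step 3: Total margin = -30 + 37 = 7

7


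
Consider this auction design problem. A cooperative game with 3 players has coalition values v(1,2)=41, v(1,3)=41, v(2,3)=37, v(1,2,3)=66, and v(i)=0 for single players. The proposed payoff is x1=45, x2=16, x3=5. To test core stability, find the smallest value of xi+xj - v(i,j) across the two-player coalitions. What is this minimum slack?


Step 1: Slack for coalition (1,2): x1+x2 - v12 = 61 - 41 = 20
Step 2: Slack for coalition (1,3): x1+x3 - v13 = 50 - 41 = 9
Step 3: Slack for coalition (2,3): x2+x3 - v23 = 21 - 37 = -16
Step 4: Minimum slack = min(20, 9, -16) = -16, attained by (2,3); coalition (2,3) can block (slack < 0), so the allocation is not in the core

-16


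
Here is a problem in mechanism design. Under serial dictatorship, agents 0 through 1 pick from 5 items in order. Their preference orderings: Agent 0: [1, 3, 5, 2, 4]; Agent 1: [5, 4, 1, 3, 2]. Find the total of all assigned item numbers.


Step 1: Agent 0 picks item 1
Step 2: Agent 1 picks item 5
Step 3: Sum = 1 + 5 = 6

6


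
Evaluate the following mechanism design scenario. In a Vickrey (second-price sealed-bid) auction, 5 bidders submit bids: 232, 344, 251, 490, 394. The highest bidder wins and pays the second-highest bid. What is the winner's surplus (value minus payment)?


Step 1: Sort bids in descending order: 490, 394, 344, 251, 232
Step 2: The winning bid is the highest: 490
Step 3: The payment equals the second-highest bid: 394
Step 4: Surplus = winner's bid - payment = 490 - 394 = 96

96


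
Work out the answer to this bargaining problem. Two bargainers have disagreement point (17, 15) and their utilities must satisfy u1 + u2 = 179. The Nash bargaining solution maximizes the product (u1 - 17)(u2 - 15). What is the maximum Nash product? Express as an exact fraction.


Step 1: The Nash solution splits surplus symmetrically above the disagreement point
Step 2: u1 = (total + d1 - d2)/2 = (179 + 17 - 15)/2 = 181/2
Step 3: u2 = (total - d1 + d2)/2 = (179 - 17 + 15)/2 = 177/2
Step 4: Nash product = (181/2 - 17) * (177/2 - 15)
Step 5: = 147/2 * 147/2 = 21609/4

21609/4


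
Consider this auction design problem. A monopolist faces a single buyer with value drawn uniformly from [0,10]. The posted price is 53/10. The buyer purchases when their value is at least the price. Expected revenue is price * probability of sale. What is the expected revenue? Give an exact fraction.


Step 1: Posted price r = 53/10, value support [0,10]
Step 2: P(v >= r) = (10 - 53/10)/10 = 47/100
Step 3: Expected revenue = r * P(v >= r) = 53/10 * 47/100
Step 4: Revenue = 2491/1000

2491/1000


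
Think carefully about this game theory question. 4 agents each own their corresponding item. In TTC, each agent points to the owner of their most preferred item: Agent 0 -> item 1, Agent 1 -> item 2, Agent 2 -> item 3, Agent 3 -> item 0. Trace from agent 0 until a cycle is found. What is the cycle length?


Step 1: Trace the pointer graph from agent 0: 0 -> 1 -> 2 -> 3 -> 0
Step 2: A cycle is detected when we revisit agent 0
Step 3: The cycle is: 0 -> 1 -> 2 -> 3 -> 0
Step 4: Cycle length = 4

4


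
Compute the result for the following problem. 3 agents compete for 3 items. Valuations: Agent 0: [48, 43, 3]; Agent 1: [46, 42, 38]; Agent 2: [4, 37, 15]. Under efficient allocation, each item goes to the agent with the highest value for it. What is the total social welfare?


Step 1: For each item, find the maximum value among all agents.
Step 2: Item 0 -> Agent 0 (value 48)
Step 3: Item 1 -> Agent 0 (value 43)
Step 4: Item 2 -> Agent 1 (value 38)
Step 5: Total welfare = 48 + 43 + 38 = 129

129


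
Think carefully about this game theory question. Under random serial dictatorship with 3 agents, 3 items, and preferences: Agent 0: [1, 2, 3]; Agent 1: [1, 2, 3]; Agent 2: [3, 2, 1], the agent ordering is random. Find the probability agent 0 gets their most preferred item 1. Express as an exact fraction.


Step 1: Agent 0 wants item 1
Step 2: There are 6 possible orderings of agents
Step 3: In 3 orderings, agent 0 gets item 1
Step 4: Probability = 3/6 = 1/2

1/2


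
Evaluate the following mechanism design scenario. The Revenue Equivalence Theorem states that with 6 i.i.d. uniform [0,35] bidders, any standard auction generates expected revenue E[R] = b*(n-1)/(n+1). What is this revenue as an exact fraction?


Step 1: By Revenue Equivalence, expected revenue = b*(n-1)/(n+1)
Step 2: Substituting n = 6, b = 35
Step 3: Revenue = 35*(6-1)/(6+1) = 35*5/7
Step 4: Revenue = 175/7 = 25

25


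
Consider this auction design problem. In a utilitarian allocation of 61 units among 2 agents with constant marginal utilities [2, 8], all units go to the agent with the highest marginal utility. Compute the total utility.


Step 1: The marginal utilities are [2, 8]
Step 2: The highest marginal utility is 8
Step 3: All 61 units go to that agent
Step 4: Total utility = 8 * 61 = 488

488


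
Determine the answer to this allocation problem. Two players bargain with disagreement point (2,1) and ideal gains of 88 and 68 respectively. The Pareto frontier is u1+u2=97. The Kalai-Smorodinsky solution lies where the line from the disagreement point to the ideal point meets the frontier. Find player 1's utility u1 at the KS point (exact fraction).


Step 1: At the KS point, (u1-d1)/r1 = (u2-d2)/r2 = t and u1+u2 = 97
Step 2: u1 = d1 + r1*t and u2 = d2 + r2*t, so (d1 + r1*t) + (d2 + r2*t) = 97
Step 3: t = (97 - 2 - 1)/(88 + 68) = 94/156 = 47/78
Step 4: u1 = d1 + r1*t = 2 + 88 * 47/78 = 2146/39
Step 5: (Check: u2 = d2 + r2*t = 1637/39; u1+u2 = 2146/39 + 1637/39 = 97, on the frontier.)

2146/39


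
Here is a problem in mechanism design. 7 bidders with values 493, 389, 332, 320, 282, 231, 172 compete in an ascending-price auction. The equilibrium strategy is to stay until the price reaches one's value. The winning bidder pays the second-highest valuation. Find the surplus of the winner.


Step 1: Identify the highest value: 493
Step 2: Identify the second-highest value: 389
Step 3: The final price = second-highest value = 389
Step 4: Surplus = 493 - 389 = 104

104


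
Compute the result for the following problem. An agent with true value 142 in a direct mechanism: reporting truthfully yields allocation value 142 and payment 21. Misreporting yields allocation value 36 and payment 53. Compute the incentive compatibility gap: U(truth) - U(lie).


Step 1: U(truth) = value - payment = 142 - 21 = 121
Step 2: U(lie) = allocation - payment = 36 - 53 = -17
Step 3: IC gap = 121 - (-17) = 138

138


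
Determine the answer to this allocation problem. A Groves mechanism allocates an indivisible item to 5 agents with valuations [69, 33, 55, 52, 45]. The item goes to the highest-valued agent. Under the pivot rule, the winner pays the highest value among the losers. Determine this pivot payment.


Step 1: The efficient winner is agent 0 with value 69
Step 2: Other agents' values: [33, 55, 52, 45]
Step 3: Pivot payment = max(others) = 55
Step 4: The winner pays 55

55


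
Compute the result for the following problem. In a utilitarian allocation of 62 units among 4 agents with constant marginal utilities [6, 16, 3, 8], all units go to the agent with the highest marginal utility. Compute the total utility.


Step 1: The marginal utilities are [6, 16, 3, 8]
Step 2: The highest marginal utility is 16
Step 3: All 62 units go to that agent
Step 4: Total utility = 16 * 62 = 992

992


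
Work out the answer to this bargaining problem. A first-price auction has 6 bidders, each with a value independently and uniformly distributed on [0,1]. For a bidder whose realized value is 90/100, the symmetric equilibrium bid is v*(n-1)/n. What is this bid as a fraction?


Step 1: The symmetric BNE bidding function is b(v) = v * (n-1) / n
Step 2: Substitute v = 9/10 and n = 6
Step 3: b = 9/10 * 5/6
Step 4: b = 3/4

3/4


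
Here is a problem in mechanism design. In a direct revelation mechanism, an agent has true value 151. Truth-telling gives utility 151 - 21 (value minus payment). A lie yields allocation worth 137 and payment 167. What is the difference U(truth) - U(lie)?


Step 1: U(truth) = value - payment = 151 - 21 = 130
Step 2: U(lie) = allocation - payment = 137 - 167 = -30
Step 3: IC gap = 130 - (-30) = 160

160


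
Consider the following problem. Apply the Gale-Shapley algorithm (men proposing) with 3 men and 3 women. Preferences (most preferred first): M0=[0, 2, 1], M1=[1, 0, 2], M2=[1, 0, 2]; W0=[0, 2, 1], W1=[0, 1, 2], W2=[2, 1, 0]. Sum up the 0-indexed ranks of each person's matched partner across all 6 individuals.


Step 1: Run Gale-Shapley (men propose, women hold best offer):
  M0 proposes to W0; she accepts
  M1 proposes to W1; she accepts
  M2 proposes to W1; rejected
  M2 proposes to W0; rejected
  M2 proposes to W2; she accepts
Step 2: Final matching: W0-M0, W1-M1, W2-M2
Step 3: 0-indexed ranks (man's rank of his match, then woman's): 0 + 0 + 0 + 1 + 2 + 0
Step 4: Total rank sum = 3

3


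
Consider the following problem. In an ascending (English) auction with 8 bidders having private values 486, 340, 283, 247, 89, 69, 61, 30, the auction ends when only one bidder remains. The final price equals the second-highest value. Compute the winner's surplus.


Step 1: Identify the highest value: 486
Step 2: Identify the second-highest value: 340
Step 3: The final price = second-highest value = 340
Step 4: Surplus = 486 - 340 = 146

146


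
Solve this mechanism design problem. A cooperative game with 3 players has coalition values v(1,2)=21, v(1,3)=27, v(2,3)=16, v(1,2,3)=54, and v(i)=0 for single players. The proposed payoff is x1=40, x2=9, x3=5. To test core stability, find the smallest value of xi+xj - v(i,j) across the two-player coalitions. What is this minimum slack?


Step 1: Slack for coalition (1,2): x1+x2 - v12 = 49 - 21 = 28
Step 2: Slack for coalition (1,3): x1+x3 - v13 = 45 - 27 = 18
Step 3: Slack for coalition (2,3): x2+x3 - v23 = 14 - 16 = -2
Step 4: Minimum slack = min(28, 18, -2) = -2, attained by (2,3); coalition (2,3) can block (slack < 0), so the allocation is not in the core

-2


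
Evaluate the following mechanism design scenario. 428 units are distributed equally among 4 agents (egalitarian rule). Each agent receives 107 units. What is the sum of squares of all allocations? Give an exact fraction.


Step 1: Each agent's share = 428/4 = 107
Step 2: Square of each share = (107)^2 = 11449
Step 3: Sum of squares = 4 * 11449 = 45796

45796
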